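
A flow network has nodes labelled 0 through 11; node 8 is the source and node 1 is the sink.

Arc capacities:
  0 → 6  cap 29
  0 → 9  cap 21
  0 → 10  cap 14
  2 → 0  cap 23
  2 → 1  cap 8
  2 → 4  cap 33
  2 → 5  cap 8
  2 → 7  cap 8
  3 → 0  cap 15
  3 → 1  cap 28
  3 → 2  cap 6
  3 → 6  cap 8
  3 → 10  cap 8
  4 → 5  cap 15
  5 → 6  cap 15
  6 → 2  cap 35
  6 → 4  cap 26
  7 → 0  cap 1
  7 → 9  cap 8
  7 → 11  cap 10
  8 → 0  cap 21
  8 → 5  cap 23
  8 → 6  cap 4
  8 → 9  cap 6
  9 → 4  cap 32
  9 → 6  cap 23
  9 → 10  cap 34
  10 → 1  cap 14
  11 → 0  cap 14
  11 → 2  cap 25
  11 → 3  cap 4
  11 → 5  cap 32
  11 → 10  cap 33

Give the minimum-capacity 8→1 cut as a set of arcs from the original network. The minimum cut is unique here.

augment #1: 8→0→10→1 push 14
augment #2: 8→6→2→1 push 4
augment #3: 8→0→6→2→1 push 4
augment #4: 8→0→6→2→7→11→3→1 push 3
augment #5: 8→5→6→2→7→11→3→1 push 1
max flow = 26; residual-reachable set from 8 gives S-side
cut edges (S→T): {(2,1), (10,1), (11,3)} total cap 26

Min-cut arcs: {(2,1), (10,1), (11,3)} (total capacity 26)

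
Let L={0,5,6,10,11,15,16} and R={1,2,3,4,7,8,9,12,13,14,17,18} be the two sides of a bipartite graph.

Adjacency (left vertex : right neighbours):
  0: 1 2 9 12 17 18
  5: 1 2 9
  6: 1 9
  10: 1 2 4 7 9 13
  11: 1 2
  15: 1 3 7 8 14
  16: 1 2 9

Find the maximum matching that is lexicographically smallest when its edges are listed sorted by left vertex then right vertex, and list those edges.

Lex-smallest maximum matching: {(0,12), (5,1), (6,9), (10,4), (11,2), (15,3)}

|M| = 6 (so the lex-smallest maximum matching has 6 edges)
process left vertices in ascending order; for each, take the smallest-labelled available neighbour that still permits 6 edges overall, or leave it unmatched if none does
lex-smallest matching: {0-12, 5-1, 6-9, 10-4, 11-2, 15-3}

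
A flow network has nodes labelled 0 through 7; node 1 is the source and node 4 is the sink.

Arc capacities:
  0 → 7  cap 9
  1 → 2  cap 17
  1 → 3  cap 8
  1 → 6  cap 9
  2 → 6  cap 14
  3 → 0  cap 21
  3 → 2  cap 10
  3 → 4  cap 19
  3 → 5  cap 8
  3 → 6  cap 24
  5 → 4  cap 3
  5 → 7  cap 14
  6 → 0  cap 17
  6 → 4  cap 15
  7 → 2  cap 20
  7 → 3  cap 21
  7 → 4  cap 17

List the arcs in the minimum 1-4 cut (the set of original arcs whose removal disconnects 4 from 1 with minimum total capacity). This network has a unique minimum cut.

Min-cut arcs: {(1,3), (1,6), (2,6)} (total capacity 31)

augment #1: 1→3→4 push 8
augment #2: 1→6→4 push 9
augment #3: 1→2→6→4 push 6
augment #4: 1→2→6→0→7→4 push 8
max flow = 31; residual-reachable set from 1 gives S-side
cut edges (S→T): {(1,3), (1,6), (2,6)} total cap 31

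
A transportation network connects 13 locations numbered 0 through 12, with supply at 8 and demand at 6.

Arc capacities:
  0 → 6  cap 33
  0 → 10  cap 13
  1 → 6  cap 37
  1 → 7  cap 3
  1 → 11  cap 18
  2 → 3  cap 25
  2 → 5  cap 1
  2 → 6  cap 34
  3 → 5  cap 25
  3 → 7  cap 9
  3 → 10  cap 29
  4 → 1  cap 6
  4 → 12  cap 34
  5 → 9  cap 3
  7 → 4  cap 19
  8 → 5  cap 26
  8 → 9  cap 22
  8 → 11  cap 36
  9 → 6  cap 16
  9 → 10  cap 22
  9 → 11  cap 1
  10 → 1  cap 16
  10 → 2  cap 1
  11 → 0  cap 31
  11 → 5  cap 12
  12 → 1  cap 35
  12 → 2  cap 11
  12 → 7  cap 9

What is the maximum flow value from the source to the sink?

Maximum flow value: 56

augment #1: 8→9→6 bottleneck 16, total now 16
augment #2: 8→11→0→6 bottleneck 31, total now 47
augment #3: 8→9→10→1→6 bottleneck 6, total now 53
augment #4: 8→5→9→10→1→6 bottleneck 3, total now 56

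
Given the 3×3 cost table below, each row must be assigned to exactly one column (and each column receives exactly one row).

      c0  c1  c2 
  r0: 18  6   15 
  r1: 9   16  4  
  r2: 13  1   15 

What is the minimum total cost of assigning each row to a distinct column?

one of 2 optimal assignments: row0→col0 (cost 18), row1→col2 (cost 4), row2→col1 (cost 1)
total = 18 + 4 + 1 = 23

Minimum assignment cost: 23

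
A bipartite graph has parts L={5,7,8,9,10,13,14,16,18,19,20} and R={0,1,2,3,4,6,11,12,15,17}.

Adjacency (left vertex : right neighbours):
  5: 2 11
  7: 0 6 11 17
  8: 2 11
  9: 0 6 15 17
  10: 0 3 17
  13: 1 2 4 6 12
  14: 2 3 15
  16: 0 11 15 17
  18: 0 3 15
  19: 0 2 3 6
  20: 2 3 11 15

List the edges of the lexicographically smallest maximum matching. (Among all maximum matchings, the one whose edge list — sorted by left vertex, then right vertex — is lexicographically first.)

Lex-smallest maximum matching: {(5,2), (7,0), (8,11), (9,6), (10,3), (13,1), (14,15), (16,17)}

|M| = 8 (so the lex-smallest maximum matching has 8 edges)
process left vertices in ascending order; for each, take the smallest-labelled available neighbour that still permits 8 edges overall, or leave it unmatched if none does
lex-smallest matching: {5-2, 7-0, 8-11, 9-6, 10-3, 13-1, 14-15, 16-17}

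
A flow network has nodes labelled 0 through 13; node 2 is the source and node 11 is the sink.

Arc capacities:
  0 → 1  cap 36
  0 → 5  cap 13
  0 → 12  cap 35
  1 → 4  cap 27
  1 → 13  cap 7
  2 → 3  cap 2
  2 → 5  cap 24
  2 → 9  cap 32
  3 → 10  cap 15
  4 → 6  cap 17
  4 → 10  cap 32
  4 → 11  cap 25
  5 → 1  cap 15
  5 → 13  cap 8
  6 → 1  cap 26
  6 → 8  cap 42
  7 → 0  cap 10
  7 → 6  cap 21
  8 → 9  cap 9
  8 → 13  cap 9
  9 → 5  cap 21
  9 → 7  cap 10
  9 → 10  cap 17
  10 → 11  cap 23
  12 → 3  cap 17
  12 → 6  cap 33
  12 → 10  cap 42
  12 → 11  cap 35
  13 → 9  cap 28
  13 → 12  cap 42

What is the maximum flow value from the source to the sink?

Maximum flow value: 52

augment #1: 2→3→10→11 bottleneck 2, total now 2
augment #2: 2→9→10→11 bottleneck 17, total now 19
augment #3: 2→5→1→4→11 bottleneck 15, total now 34
augment #4: 2→5→13→12→11 bottleneck 8, total now 42
augment #5: 2→9→7→0→12→11 bottleneck 10, total now 52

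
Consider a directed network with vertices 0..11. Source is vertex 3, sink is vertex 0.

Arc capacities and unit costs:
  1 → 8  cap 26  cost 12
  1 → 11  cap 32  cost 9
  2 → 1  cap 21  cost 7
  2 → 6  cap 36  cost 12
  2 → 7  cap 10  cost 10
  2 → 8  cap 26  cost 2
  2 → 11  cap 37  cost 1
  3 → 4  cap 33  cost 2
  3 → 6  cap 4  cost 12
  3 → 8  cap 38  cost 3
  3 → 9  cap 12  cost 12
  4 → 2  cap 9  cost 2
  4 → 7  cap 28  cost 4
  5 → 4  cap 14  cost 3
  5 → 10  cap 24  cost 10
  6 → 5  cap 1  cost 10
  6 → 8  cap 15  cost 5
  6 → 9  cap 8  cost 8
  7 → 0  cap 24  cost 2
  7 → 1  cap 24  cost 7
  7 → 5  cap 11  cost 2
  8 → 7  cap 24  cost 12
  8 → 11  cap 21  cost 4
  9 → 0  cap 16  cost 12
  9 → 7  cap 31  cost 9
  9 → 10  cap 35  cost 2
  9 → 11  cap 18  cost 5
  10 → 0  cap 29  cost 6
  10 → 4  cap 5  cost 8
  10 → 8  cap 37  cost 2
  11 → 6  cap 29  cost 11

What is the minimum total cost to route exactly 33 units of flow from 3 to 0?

Minimum cost for 33 units: 372

shortest-cost path #1: 3→4→7→0 push 24 @ unit cost 8 (adds 192)
shortest-cost path #2: 3→9→10→0 push 9 @ unit cost 20 (adds 180)
total cost = 372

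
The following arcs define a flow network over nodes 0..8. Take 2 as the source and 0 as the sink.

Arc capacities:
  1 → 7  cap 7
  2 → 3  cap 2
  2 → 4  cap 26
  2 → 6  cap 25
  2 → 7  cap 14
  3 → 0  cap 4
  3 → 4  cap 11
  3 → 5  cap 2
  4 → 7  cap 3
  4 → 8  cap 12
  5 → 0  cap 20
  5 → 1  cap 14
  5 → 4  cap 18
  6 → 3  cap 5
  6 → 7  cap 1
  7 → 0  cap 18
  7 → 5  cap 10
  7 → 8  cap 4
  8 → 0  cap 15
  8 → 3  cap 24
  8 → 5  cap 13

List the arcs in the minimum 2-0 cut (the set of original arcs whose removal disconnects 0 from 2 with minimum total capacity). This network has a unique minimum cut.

Min-cut arcs: {(2,7), (3,0), (3,5), (4,7), (4,8), (6,7)} (total capacity 36)

augment #1: 2→3→0 push 2
augment #2: 2→7→0 push 14
augment #3: 2→4→7→0 push 3
augment #4: 2→4→8→0 push 12
augment #5: 2→6→3→0 push 2
augment #6: 2→6→7→0 push 1
augment #7: 2→6→3→5→0 push 2
max flow = 36; residual-reachable set from 2 gives S-side
cut edges (S→T): {(2,7), (3,0), (3,5), (4,7), (4,8), (6,7)} total cap 36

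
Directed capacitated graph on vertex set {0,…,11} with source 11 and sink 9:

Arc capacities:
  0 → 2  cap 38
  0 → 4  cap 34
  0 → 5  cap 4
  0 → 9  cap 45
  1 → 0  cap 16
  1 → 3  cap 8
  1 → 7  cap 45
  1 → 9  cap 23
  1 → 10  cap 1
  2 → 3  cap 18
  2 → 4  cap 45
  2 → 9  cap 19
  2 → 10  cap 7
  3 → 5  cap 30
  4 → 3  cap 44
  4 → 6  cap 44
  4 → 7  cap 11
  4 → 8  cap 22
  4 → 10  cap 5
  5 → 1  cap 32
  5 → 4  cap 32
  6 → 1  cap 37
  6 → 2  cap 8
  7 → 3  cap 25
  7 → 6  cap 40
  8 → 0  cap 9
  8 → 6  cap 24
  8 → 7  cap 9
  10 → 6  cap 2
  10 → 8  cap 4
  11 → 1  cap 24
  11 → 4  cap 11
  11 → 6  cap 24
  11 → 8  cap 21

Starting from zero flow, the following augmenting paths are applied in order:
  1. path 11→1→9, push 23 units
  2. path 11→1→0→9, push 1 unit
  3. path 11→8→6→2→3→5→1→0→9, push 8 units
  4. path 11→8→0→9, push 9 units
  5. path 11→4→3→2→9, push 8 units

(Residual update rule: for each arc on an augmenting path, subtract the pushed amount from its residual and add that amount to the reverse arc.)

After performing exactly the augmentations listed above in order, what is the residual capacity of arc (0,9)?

after path 1 (11→1→9, push 23): res(0,9)=45
after path 2 (11→1→0→9, push 1): res(0,9)=44
after path 3 (11→8→6→2→3→5→1→0→9, push 8): res(0,9)=36
after path 4 (11→8→0→9, push 9): res(0,9)=27
after path 5 (11→4→3→2→9, push 8): res(0,9)=27

Residual capacity of (0,9): 27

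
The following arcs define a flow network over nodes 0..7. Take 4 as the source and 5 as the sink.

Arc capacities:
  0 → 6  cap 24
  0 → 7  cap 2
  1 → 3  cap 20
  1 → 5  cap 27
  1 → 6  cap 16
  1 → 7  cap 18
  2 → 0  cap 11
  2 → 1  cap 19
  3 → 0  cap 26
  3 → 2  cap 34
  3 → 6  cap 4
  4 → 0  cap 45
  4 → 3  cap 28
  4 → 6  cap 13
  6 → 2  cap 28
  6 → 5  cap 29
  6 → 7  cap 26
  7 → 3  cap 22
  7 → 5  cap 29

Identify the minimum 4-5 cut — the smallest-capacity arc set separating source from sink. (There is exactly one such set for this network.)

Min-cut arcs: {(0,6), (0,7), (2,1), (3,6), (4,6)} (total capacity 62)

augment #1: 4→6→5 push 13
augment #2: 4→0→6→5 push 16
augment #3: 4→0→7→5 push 2
augment #4: 4→0→6→7→5 push 8
augment #5: 4→3→2→1→5 push 19
augment #6: 4→3→6→7→5 push 4
max flow = 62; residual-reachable set from 4 gives S-side
cut edges (S→T): {(0,6), (0,7), (2,1), (3,6), (4,6)} total cap 62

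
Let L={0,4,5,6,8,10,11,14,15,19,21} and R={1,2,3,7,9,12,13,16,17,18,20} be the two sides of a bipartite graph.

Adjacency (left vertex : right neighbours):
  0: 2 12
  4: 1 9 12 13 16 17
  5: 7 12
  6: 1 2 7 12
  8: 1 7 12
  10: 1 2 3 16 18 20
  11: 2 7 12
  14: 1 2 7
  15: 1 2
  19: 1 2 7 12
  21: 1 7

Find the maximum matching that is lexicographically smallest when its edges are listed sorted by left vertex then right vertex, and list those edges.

Lex-smallest maximum matching: {(0,2), (4,9), (5,7), (6,1), (8,12), (10,3)}

|M| = 6 (so the lex-smallest maximum matching has 6 edges)
process left vertices in ascending order; for each, take the smallest-labelled available neighbour that still permits 6 edges overall, or leave it unmatched if none does
lex-smallest matching: {0-2, 4-9, 5-7, 6-1, 8-12, 10-3}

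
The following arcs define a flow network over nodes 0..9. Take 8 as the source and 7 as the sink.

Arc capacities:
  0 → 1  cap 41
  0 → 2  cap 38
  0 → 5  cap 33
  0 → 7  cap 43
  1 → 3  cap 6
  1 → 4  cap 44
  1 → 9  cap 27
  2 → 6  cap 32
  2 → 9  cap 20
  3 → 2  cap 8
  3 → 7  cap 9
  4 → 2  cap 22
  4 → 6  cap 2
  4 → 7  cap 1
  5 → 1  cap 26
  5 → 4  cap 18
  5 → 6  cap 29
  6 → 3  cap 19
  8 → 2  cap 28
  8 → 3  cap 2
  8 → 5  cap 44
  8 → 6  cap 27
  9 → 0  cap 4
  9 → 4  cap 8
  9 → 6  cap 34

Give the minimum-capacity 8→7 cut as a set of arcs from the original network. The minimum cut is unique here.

augment #1: 8→3→7 push 2
augment #2: 8→5→4→7 push 1
augment #3: 8→6→3→7 push 7
augment #4: 8→2→9→0→7 push 4
max flow = 14; residual-reachable set from 8 gives S-side
cut edges (S→T): {(3,7), (4,7), (9,0)} total cap 14

Min-cut arcs: {(3,7), (4,7), (9,0)} (total capacity 14)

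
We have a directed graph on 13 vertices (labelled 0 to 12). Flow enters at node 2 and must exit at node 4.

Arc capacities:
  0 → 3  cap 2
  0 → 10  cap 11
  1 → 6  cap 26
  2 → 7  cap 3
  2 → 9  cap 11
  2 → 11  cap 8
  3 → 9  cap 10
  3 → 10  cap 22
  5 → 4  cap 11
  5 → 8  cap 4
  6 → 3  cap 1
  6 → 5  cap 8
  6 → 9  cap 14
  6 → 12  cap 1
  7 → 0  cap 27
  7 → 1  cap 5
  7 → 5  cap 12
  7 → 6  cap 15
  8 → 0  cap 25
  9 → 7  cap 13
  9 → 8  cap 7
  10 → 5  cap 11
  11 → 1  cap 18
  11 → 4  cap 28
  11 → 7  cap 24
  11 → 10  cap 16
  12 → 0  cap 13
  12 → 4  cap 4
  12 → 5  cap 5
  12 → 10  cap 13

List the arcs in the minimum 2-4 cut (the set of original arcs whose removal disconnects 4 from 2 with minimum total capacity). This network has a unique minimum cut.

Min-cut arcs: {(2,11), (5,4), (6,12)} (total capacity 20)

augment #1: 2→11→4 push 8
augment #2: 2→7→5→4 push 3
augment #3: 2→9→7→5→4 push 8
augment #4: 2→9→7→6→12→4 push 1
max flow = 20; residual-reachable set from 2 gives S-side
cut edges (S→T): {(2,11), (5,4), (6,12)} total cap 20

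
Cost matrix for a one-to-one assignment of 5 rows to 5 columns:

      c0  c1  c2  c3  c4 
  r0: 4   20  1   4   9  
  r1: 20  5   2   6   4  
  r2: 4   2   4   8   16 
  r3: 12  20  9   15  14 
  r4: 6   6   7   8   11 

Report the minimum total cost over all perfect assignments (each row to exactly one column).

Minimum assignment cost: 25

optimal assignment: row0→col3 (cost 4), row1→col4 (cost 4), row2→col1 (cost 2), row3→col2 (cost 9), row4→col0 (cost 6)
total = 4 + 4 + 2 + 9 + 6 = 25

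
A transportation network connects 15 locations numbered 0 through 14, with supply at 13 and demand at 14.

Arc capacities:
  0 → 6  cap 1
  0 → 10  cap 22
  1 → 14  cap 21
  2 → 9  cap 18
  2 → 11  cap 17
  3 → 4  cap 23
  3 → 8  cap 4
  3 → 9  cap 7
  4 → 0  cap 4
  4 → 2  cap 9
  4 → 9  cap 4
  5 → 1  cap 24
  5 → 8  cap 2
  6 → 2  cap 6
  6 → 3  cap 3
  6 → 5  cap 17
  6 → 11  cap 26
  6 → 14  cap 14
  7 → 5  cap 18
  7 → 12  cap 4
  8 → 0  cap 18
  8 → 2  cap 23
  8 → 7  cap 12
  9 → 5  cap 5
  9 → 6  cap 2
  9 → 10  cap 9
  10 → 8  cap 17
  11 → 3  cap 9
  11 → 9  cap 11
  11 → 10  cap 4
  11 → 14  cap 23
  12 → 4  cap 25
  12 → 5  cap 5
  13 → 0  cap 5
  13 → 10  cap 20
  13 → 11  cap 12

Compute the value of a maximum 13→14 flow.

augment #1: 13→11→14 bottleneck 12, total now 12
augment #2: 13→0→6→14 bottleneck 1, total now 13
augment #3: 13→10→8→2→11→14 bottleneck 11, total now 24
augment #4: 13→10→8→2→9→6→14 bottleneck 2, total now 26
augment #5: 13→10→8→7→5→1→14 bottleneck 4, total now 30

Maximum flow value: 30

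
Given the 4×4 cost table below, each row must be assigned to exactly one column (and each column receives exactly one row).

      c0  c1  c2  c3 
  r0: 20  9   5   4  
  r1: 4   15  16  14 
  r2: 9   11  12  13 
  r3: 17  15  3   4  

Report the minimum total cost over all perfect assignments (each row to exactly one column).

optimal assignment: row0→col3 (cost 4), row1→col0 (cost 4), row2→col1 (cost 11), row3→col2 (cost 3)
total = 4 + 4 + 11 + 3 = 22

Minimum assignment cost: 22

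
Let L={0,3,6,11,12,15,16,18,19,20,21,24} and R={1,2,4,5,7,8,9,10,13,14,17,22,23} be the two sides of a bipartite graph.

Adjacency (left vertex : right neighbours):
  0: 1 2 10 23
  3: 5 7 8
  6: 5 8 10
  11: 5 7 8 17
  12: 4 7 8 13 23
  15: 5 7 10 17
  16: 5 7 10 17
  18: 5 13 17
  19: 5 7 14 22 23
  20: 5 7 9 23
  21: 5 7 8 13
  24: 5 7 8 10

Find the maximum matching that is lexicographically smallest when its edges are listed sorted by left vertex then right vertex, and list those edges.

|M| = 10 (so the lex-smallest maximum matching has 10 edges)
process left vertices in ascending order; for each, take the smallest-labelled available neighbour that still permits 10 edges overall, or leave it unmatched if none does
lex-smallest matching: {0-1, 3-5, 6-8, 11-7, 12-4, 15-10, 16-17, 18-13, 19-14, 20-9}

Lex-smallest maximum matching: {(0,1), (3,5), (6,8), (11,7), (12,4), (15,10), (16,17), (18,13), (19,14), (20,9)}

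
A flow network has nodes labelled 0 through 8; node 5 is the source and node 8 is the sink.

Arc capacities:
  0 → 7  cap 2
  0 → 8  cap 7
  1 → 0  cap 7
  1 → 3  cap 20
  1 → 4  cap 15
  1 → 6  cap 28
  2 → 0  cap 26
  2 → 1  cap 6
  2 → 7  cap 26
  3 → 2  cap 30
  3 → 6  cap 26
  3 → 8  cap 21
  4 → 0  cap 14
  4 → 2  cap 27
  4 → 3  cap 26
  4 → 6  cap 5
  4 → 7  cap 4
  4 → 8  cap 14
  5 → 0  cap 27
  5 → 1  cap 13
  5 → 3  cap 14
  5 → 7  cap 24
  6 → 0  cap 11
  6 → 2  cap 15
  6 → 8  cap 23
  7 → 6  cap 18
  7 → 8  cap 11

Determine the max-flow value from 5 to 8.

Maximum flow value: 60

augment #1: 5→0→8 bottleneck 7, total now 7
augment #2: 5→3→8 bottleneck 14, total now 21
augment #3: 5→7→8 bottleneck 11, total now 32
augment #4: 5→1→3→8 bottleneck 7, total now 39
augment #5: 5→1→4→8 bottleneck 6, total now 45
augment #6: 5→7→6→8 bottleneck 13, total now 58
augment #7: 5→0→7→6→8 bottleneck 2, total now 60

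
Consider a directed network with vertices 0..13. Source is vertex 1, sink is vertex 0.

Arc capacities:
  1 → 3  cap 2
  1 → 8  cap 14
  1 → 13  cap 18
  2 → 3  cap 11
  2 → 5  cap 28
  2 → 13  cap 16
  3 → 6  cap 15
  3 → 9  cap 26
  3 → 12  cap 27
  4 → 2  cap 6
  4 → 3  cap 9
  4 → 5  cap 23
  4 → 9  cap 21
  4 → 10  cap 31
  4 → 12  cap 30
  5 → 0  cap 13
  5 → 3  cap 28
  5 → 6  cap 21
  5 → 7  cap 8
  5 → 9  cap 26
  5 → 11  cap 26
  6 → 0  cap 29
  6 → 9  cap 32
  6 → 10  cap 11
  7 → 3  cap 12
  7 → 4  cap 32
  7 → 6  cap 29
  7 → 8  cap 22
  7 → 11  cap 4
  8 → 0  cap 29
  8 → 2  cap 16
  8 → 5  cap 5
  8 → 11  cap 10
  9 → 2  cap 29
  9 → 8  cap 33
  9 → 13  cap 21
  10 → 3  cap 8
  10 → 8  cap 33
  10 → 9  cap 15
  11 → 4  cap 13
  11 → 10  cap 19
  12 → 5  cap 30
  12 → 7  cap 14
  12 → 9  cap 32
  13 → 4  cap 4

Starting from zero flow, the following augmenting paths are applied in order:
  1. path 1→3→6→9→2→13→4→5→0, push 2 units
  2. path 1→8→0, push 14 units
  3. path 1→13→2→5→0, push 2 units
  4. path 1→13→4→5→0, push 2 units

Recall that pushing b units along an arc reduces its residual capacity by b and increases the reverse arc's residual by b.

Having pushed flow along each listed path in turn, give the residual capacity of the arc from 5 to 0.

Residual capacity of (5,0): 7

after path 1 (1→3→6→9→2→13→4→5→0, push 2): res(5,0)=11
after path 2 (1→8→0, push 14): res(5,0)=11
after path 3 (1→13→2→5→0, push 2): res(5,0)=9
after path 4 (1→13→4→5→0, push 2): res(5,0)=7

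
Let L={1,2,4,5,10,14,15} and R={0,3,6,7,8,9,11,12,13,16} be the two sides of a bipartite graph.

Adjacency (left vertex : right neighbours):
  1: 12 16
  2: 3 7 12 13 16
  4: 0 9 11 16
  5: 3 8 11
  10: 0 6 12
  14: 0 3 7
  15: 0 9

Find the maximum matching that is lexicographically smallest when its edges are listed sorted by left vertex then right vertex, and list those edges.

Lex-smallest maximum matching: {(1,12), (2,3), (4,0), (5,8), (10,6), (14,7), (15,9)}

|M| = 7 (so the lex-smallest maximum matching has 7 edges)
process left vertices in ascending order; for each, take the smallest-labelled available neighbour that still permits 7 edges overall, or leave it unmatched if none does
lex-smallest matching: {1-12, 2-3, 4-0, 5-8, 10-6, 14-7, 15-9}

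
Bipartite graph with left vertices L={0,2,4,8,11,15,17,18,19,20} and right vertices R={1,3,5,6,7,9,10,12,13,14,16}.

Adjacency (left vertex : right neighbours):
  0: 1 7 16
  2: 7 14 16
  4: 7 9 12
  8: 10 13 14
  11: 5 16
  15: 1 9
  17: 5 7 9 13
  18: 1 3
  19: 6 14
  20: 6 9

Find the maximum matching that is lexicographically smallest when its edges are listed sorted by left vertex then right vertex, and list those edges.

|M| = 10 (so the lex-smallest maximum matching has 10 edges)
process left vertices in ascending order; for each, take the smallest-labelled available neighbour that still permits 10 edges overall, or leave it unmatched if none does
lex-smallest matching: {0-1, 2-7, 4-12, 8-10, 11-5, 15-9, 17-13, 18-3, 19-14, 20-6}

Lex-smallest maximum matching: {(0,1), (2,7), (4,12), (8,10), (11,5), (15,9), (17,13), (18,3), (19,14), (20,6)}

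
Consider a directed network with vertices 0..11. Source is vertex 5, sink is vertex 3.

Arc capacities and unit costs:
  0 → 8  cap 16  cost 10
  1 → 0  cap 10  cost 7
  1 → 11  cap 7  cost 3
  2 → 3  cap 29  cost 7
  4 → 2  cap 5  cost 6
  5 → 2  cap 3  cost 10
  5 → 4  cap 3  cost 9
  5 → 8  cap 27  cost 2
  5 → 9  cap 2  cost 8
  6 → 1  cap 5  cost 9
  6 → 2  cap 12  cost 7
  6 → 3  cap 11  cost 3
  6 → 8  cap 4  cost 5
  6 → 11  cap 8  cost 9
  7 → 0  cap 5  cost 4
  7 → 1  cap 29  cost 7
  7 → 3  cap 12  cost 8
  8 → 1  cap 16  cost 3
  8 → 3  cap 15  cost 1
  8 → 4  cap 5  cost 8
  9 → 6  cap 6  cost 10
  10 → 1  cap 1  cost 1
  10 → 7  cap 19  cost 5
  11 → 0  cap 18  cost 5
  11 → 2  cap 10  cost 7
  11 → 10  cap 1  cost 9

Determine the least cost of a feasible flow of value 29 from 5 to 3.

shortest-cost path #1: 5→8→3 push 15 @ unit cost 3 (adds 45)
shortest-cost path #2: 5→2→3 push 3 @ unit cost 17 (adds 51)
shortest-cost path #3: 5→9→6→3 push 2 @ unit cost 21 (adds 42)
shortest-cost path #4: 5→4→2→3 push 3 @ unit cost 22 (adds 66)
shortest-cost path #5: 5→8→1→11→2→3 push 6 @ unit cost 22 (adds 132)
total cost = 336

Minimum cost for 29 units: 336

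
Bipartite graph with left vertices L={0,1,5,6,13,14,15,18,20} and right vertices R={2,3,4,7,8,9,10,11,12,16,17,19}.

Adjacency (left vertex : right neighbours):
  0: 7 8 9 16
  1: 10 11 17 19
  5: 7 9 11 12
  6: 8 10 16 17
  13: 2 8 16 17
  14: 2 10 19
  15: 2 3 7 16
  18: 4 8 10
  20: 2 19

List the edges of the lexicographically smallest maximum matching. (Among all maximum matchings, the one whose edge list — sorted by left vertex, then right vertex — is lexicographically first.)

|M| = 9 (so the lex-smallest maximum matching has 9 edges)
process left vertices in ascending order; for each, take the smallest-labelled available neighbour that still permits 9 edges overall, or leave it unmatched if none does
lex-smallest matching: {0-7, 1-10, 5-9, 6-8, 13-16, 14-2, 15-3, 18-4, 20-19}

Lex-smallest maximum matching: {(0,7), (1,10), (5,9), (6,8), (13,16), (14,2), (15,3), (18,4), (20,19)}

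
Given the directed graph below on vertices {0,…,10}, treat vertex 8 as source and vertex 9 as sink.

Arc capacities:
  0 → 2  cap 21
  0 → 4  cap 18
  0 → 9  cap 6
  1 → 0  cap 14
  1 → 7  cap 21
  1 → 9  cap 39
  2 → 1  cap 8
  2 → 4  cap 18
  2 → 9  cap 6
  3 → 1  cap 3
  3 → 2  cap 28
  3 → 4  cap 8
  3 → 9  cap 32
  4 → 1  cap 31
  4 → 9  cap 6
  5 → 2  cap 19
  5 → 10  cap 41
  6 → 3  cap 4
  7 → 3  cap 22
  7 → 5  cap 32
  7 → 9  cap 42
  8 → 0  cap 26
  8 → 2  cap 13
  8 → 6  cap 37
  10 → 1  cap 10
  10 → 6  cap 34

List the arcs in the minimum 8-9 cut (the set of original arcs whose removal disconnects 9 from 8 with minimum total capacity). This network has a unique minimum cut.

augment #1: 8→0→9 push 6
augment #2: 8→2→9 push 6
augment #3: 8→0→4→9 push 6
augment #4: 8→2→1→9 push 7
augment #5: 8→6→3→9 push 4
augment #6: 8→0→2→1→9 push 1
augment #7: 8→0→4→1→9 push 12
augment #8: 8→0→2→4→1→9 push 1
max flow = 43; residual-reachable set from 8 gives S-side
cut edges (S→T): {(6,3), (8,0), (8,2)} total cap 43

Min-cut arcs: {(6,3), (8,0), (8,2)} (total capacity 43)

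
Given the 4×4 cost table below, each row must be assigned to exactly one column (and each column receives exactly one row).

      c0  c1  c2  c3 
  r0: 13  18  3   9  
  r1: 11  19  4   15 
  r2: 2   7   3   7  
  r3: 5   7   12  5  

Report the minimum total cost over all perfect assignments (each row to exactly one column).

Minimum assignment cost: 22

optimal assignment: row0→col3 (cost 9), row1→col2 (cost 4), row2→col0 (cost 2), row3→col1 (cost 7)
total = 9 + 4 + 2 + 7 = 22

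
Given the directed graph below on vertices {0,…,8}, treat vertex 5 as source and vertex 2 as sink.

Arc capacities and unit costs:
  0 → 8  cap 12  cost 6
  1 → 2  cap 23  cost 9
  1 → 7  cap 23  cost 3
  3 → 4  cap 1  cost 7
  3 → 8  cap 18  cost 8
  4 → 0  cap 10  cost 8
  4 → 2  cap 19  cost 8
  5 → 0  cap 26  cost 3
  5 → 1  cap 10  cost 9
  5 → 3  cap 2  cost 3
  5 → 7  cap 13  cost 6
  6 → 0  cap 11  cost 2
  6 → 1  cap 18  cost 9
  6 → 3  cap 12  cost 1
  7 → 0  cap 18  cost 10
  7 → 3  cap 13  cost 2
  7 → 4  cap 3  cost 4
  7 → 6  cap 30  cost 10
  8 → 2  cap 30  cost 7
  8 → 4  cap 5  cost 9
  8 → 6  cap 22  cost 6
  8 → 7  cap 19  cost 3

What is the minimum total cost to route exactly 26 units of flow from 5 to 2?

shortest-cost path #1: 5→0→8→2 push 12 @ unit cost 16 (adds 192)
shortest-cost path #2: 5→1→2 push 10 @ unit cost 18 (adds 180)
shortest-cost path #3: 5→7→4→2 push 3 @ unit cost 18 (adds 54)
shortest-cost path #4: 5→3→4→2 push 1 @ unit cost 18 (adds 18)
total cost = 444

Minimum cost for 26 units: 444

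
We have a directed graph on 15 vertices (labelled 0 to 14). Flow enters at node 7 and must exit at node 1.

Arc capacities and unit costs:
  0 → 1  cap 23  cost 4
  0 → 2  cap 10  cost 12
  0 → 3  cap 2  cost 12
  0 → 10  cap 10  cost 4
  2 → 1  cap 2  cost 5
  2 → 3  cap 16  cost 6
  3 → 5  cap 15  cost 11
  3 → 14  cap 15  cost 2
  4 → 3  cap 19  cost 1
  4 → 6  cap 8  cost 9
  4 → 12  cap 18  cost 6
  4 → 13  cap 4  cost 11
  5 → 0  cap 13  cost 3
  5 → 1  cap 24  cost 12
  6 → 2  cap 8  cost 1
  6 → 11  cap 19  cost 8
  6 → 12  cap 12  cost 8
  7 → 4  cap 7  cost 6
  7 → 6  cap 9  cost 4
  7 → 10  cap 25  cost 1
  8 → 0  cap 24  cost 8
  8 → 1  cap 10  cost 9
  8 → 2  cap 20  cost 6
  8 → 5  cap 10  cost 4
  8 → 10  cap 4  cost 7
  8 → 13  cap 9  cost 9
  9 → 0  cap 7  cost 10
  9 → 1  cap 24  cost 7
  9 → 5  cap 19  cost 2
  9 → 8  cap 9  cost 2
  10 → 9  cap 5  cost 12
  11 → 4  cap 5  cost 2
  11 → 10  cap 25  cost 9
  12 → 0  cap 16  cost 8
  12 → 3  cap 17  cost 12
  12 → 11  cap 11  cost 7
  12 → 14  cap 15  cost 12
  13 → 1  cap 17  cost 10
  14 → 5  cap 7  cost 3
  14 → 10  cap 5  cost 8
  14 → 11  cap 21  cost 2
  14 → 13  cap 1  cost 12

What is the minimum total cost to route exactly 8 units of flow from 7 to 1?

Minimum cost for 8 units: 134

shortest-cost path #1: 7→6→2→1 push 2 @ unit cost 10 (adds 20)
shortest-cost path #2: 7→4→3→14→5→0→1 push 6 @ unit cost 19 (adds 114)
total cost = 134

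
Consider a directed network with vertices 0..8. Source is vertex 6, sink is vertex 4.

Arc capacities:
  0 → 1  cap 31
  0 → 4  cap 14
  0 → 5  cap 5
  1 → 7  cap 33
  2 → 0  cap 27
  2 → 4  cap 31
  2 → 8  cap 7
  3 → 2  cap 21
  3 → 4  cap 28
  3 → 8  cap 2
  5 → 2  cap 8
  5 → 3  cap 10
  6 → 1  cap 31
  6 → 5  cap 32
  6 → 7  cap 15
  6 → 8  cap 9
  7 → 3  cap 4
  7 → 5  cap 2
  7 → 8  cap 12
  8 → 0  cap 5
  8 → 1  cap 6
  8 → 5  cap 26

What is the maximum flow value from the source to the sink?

augment #1: 6→5→2→4 bottleneck 8, total now 8
augment #2: 6→5→3→4 bottleneck 10, total now 18
augment #3: 6→7→3→4 bottleneck 4, total now 22
augment #4: 6→8→0→4 bottleneck 5, total now 27

Maximum flow value: 27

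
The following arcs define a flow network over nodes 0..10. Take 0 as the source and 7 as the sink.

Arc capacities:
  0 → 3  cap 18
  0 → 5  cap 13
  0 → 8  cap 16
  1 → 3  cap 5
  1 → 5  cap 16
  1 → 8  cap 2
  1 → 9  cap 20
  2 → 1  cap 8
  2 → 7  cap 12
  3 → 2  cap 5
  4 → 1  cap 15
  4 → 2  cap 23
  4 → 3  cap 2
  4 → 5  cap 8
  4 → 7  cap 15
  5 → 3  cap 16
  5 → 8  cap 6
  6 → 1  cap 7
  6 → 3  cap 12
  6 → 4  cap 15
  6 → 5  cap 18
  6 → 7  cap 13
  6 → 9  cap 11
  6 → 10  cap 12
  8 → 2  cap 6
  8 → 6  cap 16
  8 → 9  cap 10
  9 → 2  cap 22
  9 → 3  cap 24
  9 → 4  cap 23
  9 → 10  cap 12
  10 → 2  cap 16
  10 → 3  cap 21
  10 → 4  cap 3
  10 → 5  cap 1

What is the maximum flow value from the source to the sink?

Maximum flow value: 27

augment #1: 0→3→2→7 bottleneck 5, total now 5
augment #2: 0→8→2→7 bottleneck 6, total now 11
augment #3: 0→8→6→7 bottleneck 10, total now 21
augment #4: 0→5→8→6→7 bottleneck 3, total now 24
augment #5: 0→5→8→6→4→7 bottleneck 3, total now 27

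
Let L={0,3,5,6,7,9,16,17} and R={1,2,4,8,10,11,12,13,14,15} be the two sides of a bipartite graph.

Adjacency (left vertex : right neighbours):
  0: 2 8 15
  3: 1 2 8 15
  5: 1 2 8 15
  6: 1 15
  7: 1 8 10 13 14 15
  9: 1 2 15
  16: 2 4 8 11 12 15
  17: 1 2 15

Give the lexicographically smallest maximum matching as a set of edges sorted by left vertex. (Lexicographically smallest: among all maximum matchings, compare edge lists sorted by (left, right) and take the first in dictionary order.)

|M| = 6 (so the lex-smallest maximum matching has 6 edges)
process left vertices in ascending order; for each, take the smallest-labelled available neighbour that still permits 6 edges overall, or leave it unmatched if none does
lex-smallest matching: {0-2, 3-1, 5-8, 6-15, 7-10, 16-4}

Lex-smallest maximum matching: {(0,2), (3,1), (5,8), (6,15), (7,10), (16,4)}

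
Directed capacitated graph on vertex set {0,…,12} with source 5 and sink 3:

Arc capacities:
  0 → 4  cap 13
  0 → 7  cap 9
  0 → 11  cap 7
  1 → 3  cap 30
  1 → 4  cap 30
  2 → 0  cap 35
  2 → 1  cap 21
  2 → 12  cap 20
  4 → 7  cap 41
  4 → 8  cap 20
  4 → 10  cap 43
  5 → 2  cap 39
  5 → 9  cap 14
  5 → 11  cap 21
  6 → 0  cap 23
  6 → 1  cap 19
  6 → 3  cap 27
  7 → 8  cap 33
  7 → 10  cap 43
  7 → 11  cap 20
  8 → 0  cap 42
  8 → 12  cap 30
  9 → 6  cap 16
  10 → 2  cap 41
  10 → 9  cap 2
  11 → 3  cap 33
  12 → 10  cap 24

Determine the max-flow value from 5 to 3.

Maximum flow value: 70

augment #1: 5→11→3 bottleneck 21, total now 21
augment #2: 5→2→1→3 bottleneck 21, total now 42
augment #3: 5→9→6→3 bottleneck 14, total now 56
augment #4: 5→2→0→11→3 bottleneck 7, total now 63
augment #5: 5→2→0→7→11→3 bottleneck 5, total now 68
augment #6: 5→2→12→10→9→6→3 bottleneck 2, total now 70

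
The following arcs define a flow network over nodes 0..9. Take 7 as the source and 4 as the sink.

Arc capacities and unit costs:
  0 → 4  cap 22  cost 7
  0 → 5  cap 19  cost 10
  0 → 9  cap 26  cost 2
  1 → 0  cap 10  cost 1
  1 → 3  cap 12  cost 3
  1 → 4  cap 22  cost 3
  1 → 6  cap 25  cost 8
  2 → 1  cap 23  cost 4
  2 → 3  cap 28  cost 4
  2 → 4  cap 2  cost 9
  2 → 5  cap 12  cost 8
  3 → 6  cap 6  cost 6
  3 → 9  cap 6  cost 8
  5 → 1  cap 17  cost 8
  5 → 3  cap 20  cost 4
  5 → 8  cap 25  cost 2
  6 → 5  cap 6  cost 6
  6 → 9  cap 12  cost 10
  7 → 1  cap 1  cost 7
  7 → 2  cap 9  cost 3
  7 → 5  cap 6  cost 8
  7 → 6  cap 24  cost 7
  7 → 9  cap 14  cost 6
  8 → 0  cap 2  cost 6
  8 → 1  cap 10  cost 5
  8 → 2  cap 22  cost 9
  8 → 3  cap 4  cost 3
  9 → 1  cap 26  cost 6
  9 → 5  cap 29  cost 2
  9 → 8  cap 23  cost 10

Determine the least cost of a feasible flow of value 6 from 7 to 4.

shortest-cost path #1: 7→1→4 push 1 @ unit cost 10 (adds 10)
shortest-cost path #2: 7→2→1→4 push 5 @ unit cost 10 (adds 50)
total cost = 60

Minimum cost for 6 units: 60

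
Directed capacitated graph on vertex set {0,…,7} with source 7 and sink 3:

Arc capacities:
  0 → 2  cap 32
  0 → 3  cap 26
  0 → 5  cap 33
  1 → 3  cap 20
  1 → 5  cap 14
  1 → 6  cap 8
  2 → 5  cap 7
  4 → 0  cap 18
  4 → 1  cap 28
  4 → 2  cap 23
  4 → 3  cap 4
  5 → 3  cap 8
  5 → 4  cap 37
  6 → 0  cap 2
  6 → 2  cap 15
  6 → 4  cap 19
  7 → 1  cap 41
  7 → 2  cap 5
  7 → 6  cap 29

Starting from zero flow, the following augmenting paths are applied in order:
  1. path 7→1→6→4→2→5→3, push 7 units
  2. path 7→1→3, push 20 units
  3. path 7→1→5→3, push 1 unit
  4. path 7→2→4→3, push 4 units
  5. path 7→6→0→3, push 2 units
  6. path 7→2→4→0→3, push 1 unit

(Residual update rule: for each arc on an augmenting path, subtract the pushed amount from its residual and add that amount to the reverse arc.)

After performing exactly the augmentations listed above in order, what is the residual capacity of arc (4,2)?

Residual capacity of (4,2): 21

after path 1 (7→1→6→4→2→5→3, push 7): res(4,2)=16
after path 2 (7→1→3, push 20): res(4,2)=16
after path 3 (7→1→5→3, push 1): res(4,2)=16
after path 4 (7→2→4→3, push 4): res(4,2)=20
after path 5 (7→6→0→3, push 2): res(4,2)=20
after path 6 (7→2→4→0→3, push 1): res(4,2)=21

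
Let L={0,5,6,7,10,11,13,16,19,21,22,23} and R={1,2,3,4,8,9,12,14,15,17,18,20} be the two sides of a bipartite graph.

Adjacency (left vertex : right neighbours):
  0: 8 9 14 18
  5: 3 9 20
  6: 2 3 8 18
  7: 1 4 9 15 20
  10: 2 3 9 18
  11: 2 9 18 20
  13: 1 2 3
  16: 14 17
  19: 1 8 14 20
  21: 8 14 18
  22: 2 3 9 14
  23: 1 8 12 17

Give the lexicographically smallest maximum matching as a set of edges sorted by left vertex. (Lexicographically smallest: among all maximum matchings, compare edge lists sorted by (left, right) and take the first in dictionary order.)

Lex-smallest maximum matching: {(0,8), (5,3), (6,2), (7,4), (10,9), (11,18), (13,1), (16,17), (19,20), (21,14), (23,12)}

|M| = 11 (so the lex-smallest maximum matching has 11 edges)
process left vertices in ascending order; for each, take the smallest-labelled available neighbour that still permits 11 edges overall, or leave it unmatched if none does
lex-smallest matching: {0-8, 5-3, 6-2, 7-4, 10-9, 11-18, 13-1, 16-17, 19-20, 21-14, 23-12}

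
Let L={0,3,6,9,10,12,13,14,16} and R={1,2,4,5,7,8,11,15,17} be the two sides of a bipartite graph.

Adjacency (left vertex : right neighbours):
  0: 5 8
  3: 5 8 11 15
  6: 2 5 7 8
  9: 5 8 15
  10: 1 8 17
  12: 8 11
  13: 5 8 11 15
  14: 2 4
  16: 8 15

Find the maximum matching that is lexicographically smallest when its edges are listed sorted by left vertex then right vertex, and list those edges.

|M| = 7 (so the lex-smallest maximum matching has 7 edges)
process left vertices in ascending order; for each, take the smallest-labelled available neighbour that still permits 7 edges overall, or leave it unmatched if none does
lex-smallest matching: {0-5, 3-8, 6-2, 9-15, 10-1, 12-11, 14-4}

Lex-smallest maximum matching: {(0,5), (3,8), (6,2), (9,15), (10,1), (12,11), (14,4)}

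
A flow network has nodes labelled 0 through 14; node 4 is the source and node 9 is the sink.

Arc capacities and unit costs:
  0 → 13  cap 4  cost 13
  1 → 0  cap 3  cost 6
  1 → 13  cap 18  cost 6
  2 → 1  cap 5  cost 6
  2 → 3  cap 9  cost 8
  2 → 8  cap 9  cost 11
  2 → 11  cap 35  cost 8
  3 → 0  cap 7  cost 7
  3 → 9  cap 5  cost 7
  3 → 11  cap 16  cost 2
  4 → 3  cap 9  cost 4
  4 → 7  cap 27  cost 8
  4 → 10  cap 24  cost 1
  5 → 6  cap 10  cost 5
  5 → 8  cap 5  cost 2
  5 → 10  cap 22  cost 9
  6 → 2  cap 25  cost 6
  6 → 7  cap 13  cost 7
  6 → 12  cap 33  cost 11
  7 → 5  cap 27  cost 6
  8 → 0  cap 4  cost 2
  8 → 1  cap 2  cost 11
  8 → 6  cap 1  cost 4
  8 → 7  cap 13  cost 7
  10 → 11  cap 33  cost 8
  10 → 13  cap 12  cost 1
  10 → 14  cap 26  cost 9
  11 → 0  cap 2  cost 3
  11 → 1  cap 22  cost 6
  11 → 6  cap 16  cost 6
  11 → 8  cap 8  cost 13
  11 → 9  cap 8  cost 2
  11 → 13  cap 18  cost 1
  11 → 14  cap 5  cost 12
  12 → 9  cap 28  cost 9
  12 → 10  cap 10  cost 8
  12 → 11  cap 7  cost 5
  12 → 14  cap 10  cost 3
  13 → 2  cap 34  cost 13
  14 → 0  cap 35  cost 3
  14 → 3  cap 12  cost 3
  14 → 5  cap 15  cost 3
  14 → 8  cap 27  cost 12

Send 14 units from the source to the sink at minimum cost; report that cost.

Minimum cost for 14 units: 166

shortest-cost path #1: 4→3→11→9 push 8 @ unit cost 8 (adds 64)
shortest-cost path #2: 4→3→9 push 1 @ unit cost 11 (adds 11)
shortest-cost path #3: 4→10→11→3→9 push 4 @ unit cost 14 (adds 56)
shortest-cost path #4: 4→10→11→6→12→9 push 1 @ unit cost 35 (adds 35)
total cost = 166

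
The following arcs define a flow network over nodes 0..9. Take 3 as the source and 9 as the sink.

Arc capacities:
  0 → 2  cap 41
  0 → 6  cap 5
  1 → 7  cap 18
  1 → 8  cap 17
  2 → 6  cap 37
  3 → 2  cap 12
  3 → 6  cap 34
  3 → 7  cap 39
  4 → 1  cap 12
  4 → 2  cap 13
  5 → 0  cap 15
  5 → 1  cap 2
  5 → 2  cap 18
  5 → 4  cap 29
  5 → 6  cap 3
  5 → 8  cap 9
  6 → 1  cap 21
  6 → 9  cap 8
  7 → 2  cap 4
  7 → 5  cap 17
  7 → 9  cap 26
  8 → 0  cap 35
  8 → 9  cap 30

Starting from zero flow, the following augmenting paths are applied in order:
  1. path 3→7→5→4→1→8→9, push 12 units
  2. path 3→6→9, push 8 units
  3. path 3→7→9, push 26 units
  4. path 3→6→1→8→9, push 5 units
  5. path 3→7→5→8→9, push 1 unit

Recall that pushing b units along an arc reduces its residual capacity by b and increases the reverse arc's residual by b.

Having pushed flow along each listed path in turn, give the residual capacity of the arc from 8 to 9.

after path 1 (3→7→5→4→1→8→9, push 12): res(8,9)=18
after path 2 (3→6→9, push 8): res(8,9)=18
after path 3 (3→7→9, push 26): res(8,9)=18
after path 4 (3→6→1→8→9, push 5): res(8,9)=13
after path 5 (3→7→5→8→9, push 1): res(8,9)=12

Residual capacity of (8,9): 12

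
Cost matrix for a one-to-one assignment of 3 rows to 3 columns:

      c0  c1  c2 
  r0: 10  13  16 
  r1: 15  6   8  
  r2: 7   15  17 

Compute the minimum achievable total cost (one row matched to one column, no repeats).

Minimum assignment cost: 28

optimal assignment: row0→col1 (cost 13), row1→col2 (cost 8), row2→col0 (cost 7)
total = 13 + 8 + 7 = 28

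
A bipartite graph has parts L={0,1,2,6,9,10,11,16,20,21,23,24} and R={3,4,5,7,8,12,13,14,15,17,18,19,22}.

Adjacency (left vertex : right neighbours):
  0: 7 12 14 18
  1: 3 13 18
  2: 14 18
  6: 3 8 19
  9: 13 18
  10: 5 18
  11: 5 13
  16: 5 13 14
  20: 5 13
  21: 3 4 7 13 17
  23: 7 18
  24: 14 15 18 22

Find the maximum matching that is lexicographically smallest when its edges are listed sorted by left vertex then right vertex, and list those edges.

Lex-smallest maximum matching: {(0,12), (1,3), (2,14), (6,8), (9,13), (10,18), (11,5), (21,4), (23,7), (24,15)}

|M| = 10 (so the lex-smallest maximum matching has 10 edges)
process left vertices in ascending order; for each, take the smallest-labelled available neighbour that still permits 10 edges overall, or leave it unmatched if none does
lex-smallest matching: {0-12, 1-3, 2-14, 6-8, 9-13, 10-18, 11-5, 21-4, 23-7, 24-15}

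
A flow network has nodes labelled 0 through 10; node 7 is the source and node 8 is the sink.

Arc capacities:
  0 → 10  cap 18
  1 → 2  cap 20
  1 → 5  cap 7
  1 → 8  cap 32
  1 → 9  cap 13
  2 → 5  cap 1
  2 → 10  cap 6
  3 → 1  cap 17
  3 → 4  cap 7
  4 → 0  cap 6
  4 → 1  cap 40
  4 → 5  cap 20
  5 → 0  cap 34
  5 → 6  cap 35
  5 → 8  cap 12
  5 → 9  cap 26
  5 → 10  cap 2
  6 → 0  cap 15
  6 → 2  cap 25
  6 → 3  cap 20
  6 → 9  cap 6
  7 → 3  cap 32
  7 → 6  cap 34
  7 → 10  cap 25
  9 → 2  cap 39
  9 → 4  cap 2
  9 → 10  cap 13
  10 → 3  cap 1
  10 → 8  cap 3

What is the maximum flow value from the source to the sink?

augment #1: 7→10→8 bottleneck 3, total now 3
augment #2: 7→3→1→8 bottleneck 17, total now 20
augment #3: 7→3→4→1→8 bottleneck 7, total now 27
augment #4: 7→6→2→5→8 bottleneck 1, total now 28
augment #5: 7→6→9→4→1→8 bottleneck 2, total now 30

Maximum flow value: 30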